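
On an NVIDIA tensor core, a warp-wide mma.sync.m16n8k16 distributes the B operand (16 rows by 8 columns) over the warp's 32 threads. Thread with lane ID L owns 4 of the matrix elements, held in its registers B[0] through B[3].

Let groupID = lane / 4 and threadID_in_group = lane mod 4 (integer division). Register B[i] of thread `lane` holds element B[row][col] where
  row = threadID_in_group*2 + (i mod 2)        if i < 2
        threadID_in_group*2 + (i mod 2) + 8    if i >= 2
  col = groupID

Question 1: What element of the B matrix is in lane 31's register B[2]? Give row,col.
14,7

31: grp=7,tig=3
[2] (3*2+0+8,7) = (14,7)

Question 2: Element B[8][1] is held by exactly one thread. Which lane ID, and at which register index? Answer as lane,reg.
4,2

c: 1->gid=1  r: 8->r8=1,tid=0,i&1=0
L=1*4+0=4  i=1*2+0=2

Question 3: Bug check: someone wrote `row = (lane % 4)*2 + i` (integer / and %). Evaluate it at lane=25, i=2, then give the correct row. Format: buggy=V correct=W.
buggy=4 correct=10

`(lane % 4)*2 + i`[25,2]->4
25: gid=6,tid=1
[2] (1*2+0+8,6) = (10,6)
row: 4 vs 10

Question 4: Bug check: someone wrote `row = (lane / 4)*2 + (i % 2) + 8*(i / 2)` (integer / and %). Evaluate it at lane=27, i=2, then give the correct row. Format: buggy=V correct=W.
buggy=20 correct=14

`(lane / 4)*2 + (i % 2) + 8*(i / 2)`[27,2]→20
27: G=6,T=3
[2] (3*2+0+8,6) = (14,6)
row: 20 vs 14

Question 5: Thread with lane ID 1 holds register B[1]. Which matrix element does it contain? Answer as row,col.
lane 1: gid=0 (1/4), tid=1 (1%4)
i=1: r=1*2+1+0=3, c=gid=0

3,0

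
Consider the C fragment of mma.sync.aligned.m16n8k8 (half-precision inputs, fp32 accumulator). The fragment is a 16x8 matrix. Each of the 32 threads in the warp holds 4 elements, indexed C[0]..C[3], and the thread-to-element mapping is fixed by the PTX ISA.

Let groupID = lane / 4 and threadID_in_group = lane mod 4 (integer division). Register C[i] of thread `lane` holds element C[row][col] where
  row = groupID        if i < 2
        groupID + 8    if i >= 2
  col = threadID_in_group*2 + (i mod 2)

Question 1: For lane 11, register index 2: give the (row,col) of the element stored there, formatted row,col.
10,6

lane 11: gr=2 (11/4), th=3 (11%4)
i=2: r=2+8=10, c=3*2+0=6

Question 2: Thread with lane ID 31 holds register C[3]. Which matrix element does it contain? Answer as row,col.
15,7

31: G=7,T=3
[3] (7+8,3*2+1) = (15,7)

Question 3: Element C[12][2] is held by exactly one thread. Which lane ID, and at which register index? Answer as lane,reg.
r: 12->gid=4,r8=1  c: 2->tid=1,i&1=0
L=4*4+1=17  i=1*2+0=2

17,2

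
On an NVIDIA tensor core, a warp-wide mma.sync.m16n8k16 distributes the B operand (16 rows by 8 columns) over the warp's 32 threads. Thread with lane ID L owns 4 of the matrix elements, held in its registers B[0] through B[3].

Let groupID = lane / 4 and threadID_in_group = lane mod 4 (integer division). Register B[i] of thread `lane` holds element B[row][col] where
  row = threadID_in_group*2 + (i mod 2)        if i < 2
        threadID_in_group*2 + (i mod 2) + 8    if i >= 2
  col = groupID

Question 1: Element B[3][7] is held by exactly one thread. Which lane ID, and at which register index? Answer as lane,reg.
29,1

c: 7->gid=7  r: 3->r8=0,tid=1,i&1=1
L=7*4+1=29  i=0*2+1=1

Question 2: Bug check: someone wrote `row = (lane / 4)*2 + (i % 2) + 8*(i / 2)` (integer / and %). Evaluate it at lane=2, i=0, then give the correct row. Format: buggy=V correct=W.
`(lane / 4)*2 + (i % 2) + 8*(i / 2)`[2,0]→0
L=2→G=2>>2=0, T=2&3=2
[0]→row 2·2+0+0=4  col G=0
row: 0 vs 4

buggy=0 correct=4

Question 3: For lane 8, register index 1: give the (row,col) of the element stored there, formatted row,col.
lane 8: gr=2 (8/4), th=0 (8%4)
i=1: r=0*2+1+0=1, c=gr=2

1,2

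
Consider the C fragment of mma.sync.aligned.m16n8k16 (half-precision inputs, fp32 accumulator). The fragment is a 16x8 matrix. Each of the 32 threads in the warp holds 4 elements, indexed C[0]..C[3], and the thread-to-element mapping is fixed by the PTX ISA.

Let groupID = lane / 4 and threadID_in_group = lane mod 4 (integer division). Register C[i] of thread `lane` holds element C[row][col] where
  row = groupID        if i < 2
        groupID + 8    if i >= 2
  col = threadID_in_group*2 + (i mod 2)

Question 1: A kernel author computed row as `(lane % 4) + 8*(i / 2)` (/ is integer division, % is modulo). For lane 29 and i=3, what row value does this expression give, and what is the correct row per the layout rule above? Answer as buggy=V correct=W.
buggy=9 correct=15

`(lane % 4) + 8*(i / 2)`[29,3]→9
lane 29→29/4=7, 29 mod 4=1
i=3  r:7+8→15  c:2·1+1→3
row: 9 vs 15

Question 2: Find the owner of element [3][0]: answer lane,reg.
r: 3->gid=3,r8=0  c: 0->tid=0,i&1=0
L=3*4+0=12  i=0*2+0=0

12,0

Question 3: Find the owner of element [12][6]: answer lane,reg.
r=12→G=4,rhi=1  c=6→T=3,p=0
L=4*4+3=19  i=1*2+0=2

19,2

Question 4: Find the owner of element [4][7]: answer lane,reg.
r=4⇒gr=4,Rb=0  c=7⇒th=3,odd=1
L=4*4+3=19  i=0*2+1=1

19,1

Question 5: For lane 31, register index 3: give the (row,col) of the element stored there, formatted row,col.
15,7

lane 31=>31/4=7, 31 mod 4=3
i=3  r:7+8=>15  c:2·3+1=>7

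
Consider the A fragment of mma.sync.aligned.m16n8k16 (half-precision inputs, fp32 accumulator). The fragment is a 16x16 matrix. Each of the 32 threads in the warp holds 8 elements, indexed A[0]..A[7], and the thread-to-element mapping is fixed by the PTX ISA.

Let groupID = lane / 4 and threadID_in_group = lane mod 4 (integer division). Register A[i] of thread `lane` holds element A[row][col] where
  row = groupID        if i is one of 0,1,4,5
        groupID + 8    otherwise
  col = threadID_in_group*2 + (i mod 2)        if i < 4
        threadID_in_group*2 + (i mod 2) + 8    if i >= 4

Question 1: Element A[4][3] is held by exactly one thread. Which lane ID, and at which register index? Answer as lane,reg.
r=4->g=4,rb=0  c=3->cb=0,t=1,b0=1
L=4*4+1=17  i=0*4+0*2+1=1

17,1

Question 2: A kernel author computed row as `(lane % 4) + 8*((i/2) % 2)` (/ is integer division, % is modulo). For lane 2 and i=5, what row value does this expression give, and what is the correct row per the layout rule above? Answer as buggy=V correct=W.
`(lane % 4) + 8*((i/2) % 2)`[2,5]->2
L=2->gid=2>>2=0, tid=2&3=2
[5]->row 0+0=0  col 2·2+1+8=13
row: 2 vs 0

buggy=2 correct=0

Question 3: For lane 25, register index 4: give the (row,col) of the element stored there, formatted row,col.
6,10

L=25→G=25>>2=6, T=25&3=1
[4]→row 6+0=6  col 1·2+0+8=10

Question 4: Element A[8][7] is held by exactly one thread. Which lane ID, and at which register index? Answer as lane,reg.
3,3

r=8→G=0,rhi=1  c=7→chi=0,T=3,p=1
L=0*4+3=3  i=0*4+1*2+1=3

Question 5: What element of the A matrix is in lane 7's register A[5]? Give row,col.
lane 7: gid=1 (7/4), tid=3 (7%4)
i=5: r=1+0=1, c=3*2+1+8=15

1,15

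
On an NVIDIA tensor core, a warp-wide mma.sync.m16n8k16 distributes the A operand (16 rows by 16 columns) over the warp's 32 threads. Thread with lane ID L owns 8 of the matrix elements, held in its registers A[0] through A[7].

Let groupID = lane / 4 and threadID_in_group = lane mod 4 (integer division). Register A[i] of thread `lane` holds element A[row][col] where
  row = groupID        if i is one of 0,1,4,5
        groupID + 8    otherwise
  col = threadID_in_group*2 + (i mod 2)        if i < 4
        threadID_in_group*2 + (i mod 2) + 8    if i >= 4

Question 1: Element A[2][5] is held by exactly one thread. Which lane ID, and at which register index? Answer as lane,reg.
r:2=>grp=2,rB=0  c:5=>cB=0,tig=2,lo=1
L=2*4+2=10  i=0*4+0*2+1=1

10,1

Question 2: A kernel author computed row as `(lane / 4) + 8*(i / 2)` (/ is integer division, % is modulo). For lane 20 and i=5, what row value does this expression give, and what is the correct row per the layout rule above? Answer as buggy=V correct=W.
`(lane / 4) + 8*(i / 2)`[20,5]→21
lane 20→20/4=5, 20 mod 4=0
i=5  r:5+0→5  c:2·0+1+8→9
row: 21 vs 5

buggy=21 correct=5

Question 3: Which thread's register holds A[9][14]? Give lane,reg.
7,6

r:9=>grp=1,rB=1  c:14=>cB=1,tig=3,lo=0
L=1*4+3=7  i=1*4+1*2+0=6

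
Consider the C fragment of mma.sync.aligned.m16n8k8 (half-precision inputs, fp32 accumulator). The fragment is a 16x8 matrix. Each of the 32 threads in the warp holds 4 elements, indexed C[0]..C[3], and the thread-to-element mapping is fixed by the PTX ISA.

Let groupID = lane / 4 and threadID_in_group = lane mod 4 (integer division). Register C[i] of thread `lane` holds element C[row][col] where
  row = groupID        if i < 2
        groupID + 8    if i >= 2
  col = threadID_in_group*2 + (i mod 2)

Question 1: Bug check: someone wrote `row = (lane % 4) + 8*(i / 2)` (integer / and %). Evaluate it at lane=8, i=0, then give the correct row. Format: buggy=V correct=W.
`(lane % 4) + 8*(i / 2)`[8,0]⇒0
lane 8⇒8/4=2, 8 mod 4=0
i=0  r:2+0⇒2  c:2·0+0⇒0
row: 0 vs 2

buggy=0 correct=2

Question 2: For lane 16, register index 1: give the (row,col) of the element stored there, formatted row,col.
16: gr=4,th=0
[1] (4+0,0*2+1) = (4,1)

4,1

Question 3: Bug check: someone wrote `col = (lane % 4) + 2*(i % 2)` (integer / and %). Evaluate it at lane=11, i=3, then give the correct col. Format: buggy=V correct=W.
buggy=5 correct=7

`(lane % 4) + 2*(i % 2)`[11,3]⇒5
11: gr=2,th=3
[3] (2+8,3*2+1) = (10,7)
col: 5 vs 7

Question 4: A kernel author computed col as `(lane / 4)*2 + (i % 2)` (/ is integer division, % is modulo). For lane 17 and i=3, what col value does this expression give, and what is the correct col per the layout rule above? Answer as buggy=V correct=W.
`(lane / 4)*2 + (i % 2)`[17,3]⇒9
lane 17: gr=4 (17/4), th=1 (17%4)
i=3: r=4+8=12, c=1*2+1=3
col: 9 vs 3

buggy=9 correct=3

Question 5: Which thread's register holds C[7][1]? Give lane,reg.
28,1

r=7⇒gr=7,Rb=0  c=1⇒th=0,odd=1
L=7*4+0=28  i=0*2+1=1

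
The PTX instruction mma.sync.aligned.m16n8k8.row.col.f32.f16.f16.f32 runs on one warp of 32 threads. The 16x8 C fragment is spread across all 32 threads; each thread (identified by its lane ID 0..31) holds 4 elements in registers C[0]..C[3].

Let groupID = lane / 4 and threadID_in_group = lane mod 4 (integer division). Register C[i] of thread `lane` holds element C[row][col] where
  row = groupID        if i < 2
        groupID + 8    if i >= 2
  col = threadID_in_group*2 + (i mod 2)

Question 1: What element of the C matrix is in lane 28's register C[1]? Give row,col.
L=28=>grp=28>>2=7, tig=28&3=0
[1]=>row 7+0=7  col 0·2+1=1

7,1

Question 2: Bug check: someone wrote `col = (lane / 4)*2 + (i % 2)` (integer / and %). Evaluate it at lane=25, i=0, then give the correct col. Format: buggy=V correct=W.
`(lane / 4)*2 + (i % 2)`[25,0]=>12
lane 25: grp=6 (25/4), tig=1 (25%4)
i=0: r=6+0=6, c=1*2+0=2
col: 12 vs 2

buggy=12 correct=2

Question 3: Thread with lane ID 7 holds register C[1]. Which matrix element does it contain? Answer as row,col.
1,7

lane 7: gid=1 (7/4), tid=3 (7%4)
i=1: r=1+0=1, c=3*2+1=7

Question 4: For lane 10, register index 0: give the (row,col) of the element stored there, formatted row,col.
2,4

L=10->gid=10>>2=2, tid=10&3=2
[0]->row 2+0=2  col 2·2+0=4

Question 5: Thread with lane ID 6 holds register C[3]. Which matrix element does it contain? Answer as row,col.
L=6=>grp=6>>2=1, tig=6&3=2
[3]=>row 1+8=9  col 2·2+1=5

9,5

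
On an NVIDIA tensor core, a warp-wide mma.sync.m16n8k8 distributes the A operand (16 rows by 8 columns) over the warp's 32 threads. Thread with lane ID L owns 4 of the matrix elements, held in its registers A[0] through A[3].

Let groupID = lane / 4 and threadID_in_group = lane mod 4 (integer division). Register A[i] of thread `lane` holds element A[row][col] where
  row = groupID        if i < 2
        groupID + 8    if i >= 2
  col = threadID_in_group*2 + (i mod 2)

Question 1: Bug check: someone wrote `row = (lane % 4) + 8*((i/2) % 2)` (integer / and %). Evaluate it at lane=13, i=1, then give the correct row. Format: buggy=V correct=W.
buggy=1 correct=3

`(lane % 4) + 8*((i/2) % 2)`[13,1]->1
13: gid=3,tid=1
[1] (3+0,1*2+1) = (3,3)
row: 1 vs 3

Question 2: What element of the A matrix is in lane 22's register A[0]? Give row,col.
L=22->g=22>>2=5, t=22&3=2
[0]->row 5+0=5  col 2·2+0=4

5,4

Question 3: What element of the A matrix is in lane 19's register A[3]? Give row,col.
12,7

lane 19→19/4=4, 19 mod 4=3
i=3  r:4+8→12  c:2·3+1→7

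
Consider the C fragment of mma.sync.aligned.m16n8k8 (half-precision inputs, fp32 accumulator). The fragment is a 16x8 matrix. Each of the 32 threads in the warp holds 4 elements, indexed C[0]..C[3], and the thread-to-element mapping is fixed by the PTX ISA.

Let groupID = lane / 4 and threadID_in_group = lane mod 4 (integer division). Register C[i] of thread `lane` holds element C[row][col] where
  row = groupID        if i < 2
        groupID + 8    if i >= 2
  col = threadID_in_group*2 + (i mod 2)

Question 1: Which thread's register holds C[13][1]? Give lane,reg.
20,3

r=13⇒gr=5,Rb=1  c=1⇒th=0,odd=1
L=5*4+0=20  i=1*2+1=3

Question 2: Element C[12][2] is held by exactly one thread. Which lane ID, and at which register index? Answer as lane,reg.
r: 12->gid=4,r8=1  c: 2->tid=1,i&1=0
L=4*4+1=17  i=1*2+0=2

17,2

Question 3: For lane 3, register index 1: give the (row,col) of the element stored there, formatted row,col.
0,7

lane 3→3/4=0, 3 mod 4=3
i=1  r:0+0→0  c:2·3+1→7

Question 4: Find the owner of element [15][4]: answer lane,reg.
r=15->g=7,rb=1  c=4->t=2,b0=0
L=7*4+2=30  i=1*2+0=2

30,2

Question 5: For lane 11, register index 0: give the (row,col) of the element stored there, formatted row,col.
lane 11: gid=2 (11/4), tid=3 (11%4)
i=0: r=2+0=2, c=3*2+0=6

2,6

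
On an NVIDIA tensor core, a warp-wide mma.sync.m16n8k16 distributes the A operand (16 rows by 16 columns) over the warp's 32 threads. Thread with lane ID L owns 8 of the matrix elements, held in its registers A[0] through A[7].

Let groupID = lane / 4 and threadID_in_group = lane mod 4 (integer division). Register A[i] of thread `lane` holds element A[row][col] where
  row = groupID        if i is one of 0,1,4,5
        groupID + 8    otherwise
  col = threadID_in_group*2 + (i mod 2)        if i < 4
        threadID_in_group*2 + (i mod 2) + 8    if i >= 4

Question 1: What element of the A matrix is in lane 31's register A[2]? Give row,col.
31: gr=7,th=3
[2] (7+8,3*2+0+0) = (15,6)

15,6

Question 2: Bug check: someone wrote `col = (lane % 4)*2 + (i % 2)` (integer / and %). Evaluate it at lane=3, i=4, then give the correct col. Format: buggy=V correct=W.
buggy=6 correct=14

`(lane % 4)*2 + (i % 2)`[3,4]->6
L=3->gid=3>>2=0, tid=3&3=3
[4]->row 0+0=0  col 3·2+0+8=14
col: 6 vs 14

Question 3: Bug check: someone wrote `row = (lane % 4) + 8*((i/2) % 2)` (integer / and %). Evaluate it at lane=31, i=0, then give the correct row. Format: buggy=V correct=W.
`(lane % 4) + 8*((i/2) % 2)`[31,0]⇒3
L=31⇒gr=31>>2=7, th=31&3=3
[0]⇒row 7+0=7  col 3·2+0+0=6
row: 3 vs 7

buggy=3 correct=7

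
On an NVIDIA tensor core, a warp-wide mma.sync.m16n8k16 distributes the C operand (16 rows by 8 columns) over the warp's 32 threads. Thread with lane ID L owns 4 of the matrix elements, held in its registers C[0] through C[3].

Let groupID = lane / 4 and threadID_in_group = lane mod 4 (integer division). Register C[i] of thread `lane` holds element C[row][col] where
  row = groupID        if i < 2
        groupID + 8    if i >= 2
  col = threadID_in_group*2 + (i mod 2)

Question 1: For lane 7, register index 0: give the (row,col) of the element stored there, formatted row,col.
lane 7: g=1 (7/4), t=3 (7%4)
i=0: r=1+0=1, c=3*2+0=6

1,6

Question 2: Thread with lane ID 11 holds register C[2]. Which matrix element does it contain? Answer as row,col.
L=11→G=11>>2=2, T=11&3=3
[2]→row 2+8=10  col 3·2+0=6

10,6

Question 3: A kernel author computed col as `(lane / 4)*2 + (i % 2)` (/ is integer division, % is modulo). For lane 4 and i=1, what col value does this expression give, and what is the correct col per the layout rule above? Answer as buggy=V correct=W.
`(lane / 4)*2 + (i % 2)`[4,1]->3
lane 4: g=1 (4/4), t=0 (4%4)
i=1: r=1+0=1, c=0*2+1=1
col: 3 vs 1

buggy=3 correct=1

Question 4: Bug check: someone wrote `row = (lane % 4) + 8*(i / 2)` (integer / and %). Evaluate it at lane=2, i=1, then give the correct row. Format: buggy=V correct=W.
`(lane % 4) + 8*(i / 2)`[2,1]=>2
lane 2: grp=0 (2/4), tig=2 (2%4)
i=1: r=0+0=0, c=2*2+1=5
row: 2 vs 0

buggy=2 correct=0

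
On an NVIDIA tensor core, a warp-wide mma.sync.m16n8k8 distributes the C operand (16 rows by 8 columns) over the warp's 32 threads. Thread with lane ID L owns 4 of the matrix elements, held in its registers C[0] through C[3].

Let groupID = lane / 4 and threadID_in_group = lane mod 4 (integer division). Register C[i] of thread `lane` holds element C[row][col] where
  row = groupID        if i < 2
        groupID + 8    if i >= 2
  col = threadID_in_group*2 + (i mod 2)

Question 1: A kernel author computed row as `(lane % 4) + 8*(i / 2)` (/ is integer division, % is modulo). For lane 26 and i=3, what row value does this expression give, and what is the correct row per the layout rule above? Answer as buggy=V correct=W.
`(lane % 4) + 8*(i / 2)`[26,3]=>10
lane 26=>26/4=6, 26 mod 4=2
i=3  r:6+8=>14  c:2·2+1=>5
row: 10 vs 14

buggy=10 correct=14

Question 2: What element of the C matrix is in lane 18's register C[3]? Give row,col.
12,5

L=18->g=18>>2=4, t=18&3=2
[3]->row 4+8=12  col 2·2+1=5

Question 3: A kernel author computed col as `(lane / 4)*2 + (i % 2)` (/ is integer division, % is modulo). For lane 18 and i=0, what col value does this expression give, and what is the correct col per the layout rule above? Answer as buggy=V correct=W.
buggy=8 correct=4

`(lane / 4)*2 + (i % 2)`[18,0]=>8
lane 18=>18/4=4, 18 mod 4=2
i=0  r:4+0=>4  c:2·2+0=>4
col: 8 vs 4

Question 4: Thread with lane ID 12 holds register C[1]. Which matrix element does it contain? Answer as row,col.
lane 12: G=3 (12/4), T=0 (12%4)
i=1: r=3+0=3, c=0*2+1=1

3,1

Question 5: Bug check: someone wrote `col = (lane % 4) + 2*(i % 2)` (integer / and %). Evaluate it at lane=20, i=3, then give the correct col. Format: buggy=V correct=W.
`(lane % 4) + 2*(i % 2)`[20,3]→2
20: G=5,T=0
[3] (5+8,0*2+1) = (13,1)
col: 2 vs 1

buggy=2 correct=1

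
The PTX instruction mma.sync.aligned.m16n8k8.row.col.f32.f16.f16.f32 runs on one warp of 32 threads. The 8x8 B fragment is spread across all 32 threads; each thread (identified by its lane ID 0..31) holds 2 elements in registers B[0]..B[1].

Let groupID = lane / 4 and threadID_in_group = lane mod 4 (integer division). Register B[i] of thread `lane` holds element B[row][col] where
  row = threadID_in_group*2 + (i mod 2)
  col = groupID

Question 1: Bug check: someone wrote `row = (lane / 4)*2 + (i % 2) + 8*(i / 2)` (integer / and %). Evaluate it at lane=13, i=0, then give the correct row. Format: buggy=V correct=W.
buggy=6 correct=2

`(lane / 4)*2 + (i % 2) + 8*(i / 2)`[13,0]→6
lane 13→13/4=3, 13 mod 4=1
i=0  r:2·1+0→2  c:3
row: 6 vs 2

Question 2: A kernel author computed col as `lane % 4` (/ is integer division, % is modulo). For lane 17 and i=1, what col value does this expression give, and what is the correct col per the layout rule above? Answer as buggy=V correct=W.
`lane % 4`[17,1]->1
17: gid=4,tid=1
[1] (1*2+1,4) = (3,4)
col: 1 vs 4

buggy=1 correct=4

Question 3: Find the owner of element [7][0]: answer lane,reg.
c=0⇒gr=0  r=7⇒th=3,odd=1
L=0*4+3=3  i=1=1

3,1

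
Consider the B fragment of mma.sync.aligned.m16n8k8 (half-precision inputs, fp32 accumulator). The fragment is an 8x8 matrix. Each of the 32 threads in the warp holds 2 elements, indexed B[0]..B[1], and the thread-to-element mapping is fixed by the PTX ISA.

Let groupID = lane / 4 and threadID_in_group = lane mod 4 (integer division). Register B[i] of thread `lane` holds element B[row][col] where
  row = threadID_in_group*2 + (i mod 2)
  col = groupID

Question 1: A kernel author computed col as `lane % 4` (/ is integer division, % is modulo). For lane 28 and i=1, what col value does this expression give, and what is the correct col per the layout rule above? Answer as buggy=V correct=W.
buggy=0 correct=7

`lane % 4`[28,1]->0
28: gid=7,tid=0
[1] (0*2+1,7) = (1,7)
col: 0 vs 7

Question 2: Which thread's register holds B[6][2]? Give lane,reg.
11,0

c=2⇒gr=2  r=6⇒th=3,odd=0
L=2*4+3=11  i=0=0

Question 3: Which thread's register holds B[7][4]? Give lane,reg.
19,1

c=4⇒gr=4  r=7⇒th=3,odd=1
L=4*4+3=19  i=1=1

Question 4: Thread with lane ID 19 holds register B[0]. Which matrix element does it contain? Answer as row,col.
6,4

19: grp=4,tig=3
[0] (3*2+0,4) = (6,4)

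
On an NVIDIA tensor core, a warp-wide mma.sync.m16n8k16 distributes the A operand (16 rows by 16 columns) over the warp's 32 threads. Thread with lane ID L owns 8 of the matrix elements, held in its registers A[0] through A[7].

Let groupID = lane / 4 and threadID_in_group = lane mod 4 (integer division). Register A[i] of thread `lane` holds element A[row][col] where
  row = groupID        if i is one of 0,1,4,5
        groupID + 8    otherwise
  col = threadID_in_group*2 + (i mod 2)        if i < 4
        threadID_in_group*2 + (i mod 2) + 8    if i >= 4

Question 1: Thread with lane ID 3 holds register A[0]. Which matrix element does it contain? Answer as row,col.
lane 3=>3/4=0, 3 mod 4=3
i=0  r:0+0=>0  c:2·3+0+0=>6

0,6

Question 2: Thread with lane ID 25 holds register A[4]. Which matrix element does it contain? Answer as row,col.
lane 25: gid=6 (25/4), tid=1 (25%4)
i=4: r=6+0=6, c=1*2+0+8=10

6,10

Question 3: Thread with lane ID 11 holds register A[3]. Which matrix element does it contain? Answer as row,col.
10,7

lane 11: grp=2 (11/4), tig=3 (11%4)
i=3: r=2+8=10, c=3*2+1+0=7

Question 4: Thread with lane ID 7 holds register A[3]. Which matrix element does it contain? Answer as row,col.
9,7

lane 7: g=1 (7/4), t=3 (7%4)
i=3: r=1+8=9, c=3*2+1+0=7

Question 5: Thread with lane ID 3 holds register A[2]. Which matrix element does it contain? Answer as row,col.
8,6

lane 3: g=0 (3/4), t=3 (3%4)
i=2: r=0+8=8, c=3*2+0+0=6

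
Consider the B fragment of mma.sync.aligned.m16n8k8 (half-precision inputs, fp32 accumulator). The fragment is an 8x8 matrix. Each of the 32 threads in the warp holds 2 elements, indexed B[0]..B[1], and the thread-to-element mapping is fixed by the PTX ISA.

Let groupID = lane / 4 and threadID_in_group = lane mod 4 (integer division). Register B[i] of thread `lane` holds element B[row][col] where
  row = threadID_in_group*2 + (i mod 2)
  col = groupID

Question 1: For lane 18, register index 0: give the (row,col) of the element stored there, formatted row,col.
4,4

L=18->g=18>>2=4, t=18&3=2
[0]->row 2·2+0=4  col g=4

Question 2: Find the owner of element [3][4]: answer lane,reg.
17,1

c=4⇒gr=4  r=3⇒th=1,odd=1
L=4*4+1=17  i=1=1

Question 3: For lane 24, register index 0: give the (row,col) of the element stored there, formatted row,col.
0,6

L=24=>grp=24>>2=6, tig=24&3=0
[0]=>row 0·2+0=0  col grp=6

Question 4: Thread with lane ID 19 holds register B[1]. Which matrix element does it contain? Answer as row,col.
7,4

lane 19: gid=4 (19/4), tid=3 (19%4)
i=1: r=3*2+1=7, c=gid=4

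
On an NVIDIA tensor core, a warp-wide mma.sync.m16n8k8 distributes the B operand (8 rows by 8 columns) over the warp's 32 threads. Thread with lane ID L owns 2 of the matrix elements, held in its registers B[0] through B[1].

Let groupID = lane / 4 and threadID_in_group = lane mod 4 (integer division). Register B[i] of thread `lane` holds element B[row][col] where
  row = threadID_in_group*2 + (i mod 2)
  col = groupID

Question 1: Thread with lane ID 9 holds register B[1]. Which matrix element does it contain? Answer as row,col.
lane 9⇒9/4=2, 9 mod 4=1
i=1  r:2·1+1⇒3  c:2

3,2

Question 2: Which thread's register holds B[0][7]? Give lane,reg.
c=7->g=7  r=0->t=0,b0=0
L=7*4+0=28  i=0=0

28,0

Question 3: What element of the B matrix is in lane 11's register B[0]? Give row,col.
6,2

lane 11: gr=2 (11/4), th=3 (11%4)
i=0: r=3*2+0=6, c=gr=2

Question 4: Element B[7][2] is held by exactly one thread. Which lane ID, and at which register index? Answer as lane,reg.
11,1

c:2=>grp=2  r:7=>tig=3,lo=1
L=2*4+3=11  i=1=1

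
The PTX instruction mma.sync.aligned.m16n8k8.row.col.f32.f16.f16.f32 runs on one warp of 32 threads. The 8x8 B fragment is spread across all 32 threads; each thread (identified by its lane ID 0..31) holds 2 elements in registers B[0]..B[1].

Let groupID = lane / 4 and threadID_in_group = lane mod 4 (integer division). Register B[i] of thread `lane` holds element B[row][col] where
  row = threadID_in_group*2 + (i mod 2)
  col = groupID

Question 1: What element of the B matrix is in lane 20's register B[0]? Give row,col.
L=20→G=20>>2=5, T=20&3=0
[0]→row 0·2+0=0  col G=5

0,5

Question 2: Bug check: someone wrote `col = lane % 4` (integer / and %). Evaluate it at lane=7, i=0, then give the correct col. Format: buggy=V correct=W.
buggy=3 correct=1

`lane % 4`[7,0]→3
lane 7: G=1 (7/4), T=3 (7%4)
i=0: r=3*2+0=6, c=G=1
col: 3 vs 1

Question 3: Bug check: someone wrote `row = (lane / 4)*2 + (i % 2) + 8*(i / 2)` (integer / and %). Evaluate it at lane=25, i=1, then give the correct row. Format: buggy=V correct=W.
`(lane / 4)*2 + (i % 2) + 8*(i / 2)`[25,1]->13
lane 25: g=6 (25/4), t=1 (25%4)
i=1: r=1*2+1=3, c=g=6
row: 13 vs 3

buggy=13 correct=3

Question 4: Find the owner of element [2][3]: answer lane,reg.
13,0

c=3->g=3  r=2->t=1,b0=0
L=3*4+1=13  i=0=0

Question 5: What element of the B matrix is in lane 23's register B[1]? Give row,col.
7,5

23: g=5,t=3
[1] (3*2+1,5) = (7,5)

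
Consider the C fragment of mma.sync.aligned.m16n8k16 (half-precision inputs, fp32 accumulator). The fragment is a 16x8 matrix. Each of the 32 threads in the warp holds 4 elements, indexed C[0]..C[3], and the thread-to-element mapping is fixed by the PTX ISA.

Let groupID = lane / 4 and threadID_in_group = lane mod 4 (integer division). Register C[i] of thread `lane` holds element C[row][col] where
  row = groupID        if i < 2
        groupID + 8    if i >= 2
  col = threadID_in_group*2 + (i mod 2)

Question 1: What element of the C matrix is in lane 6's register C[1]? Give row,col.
lane 6→6/4=1, 6 mod 4=2
i=1  r:1+0→1  c:2·2+1→5

1,5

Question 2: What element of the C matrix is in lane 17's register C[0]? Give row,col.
4,2

lane 17: gr=4 (17/4), th=1 (17%4)
i=0: r=4+0=4, c=1*2+0=2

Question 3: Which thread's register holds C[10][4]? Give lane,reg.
r=10->g=2,rb=1  c=4->t=2,b0=0
L=2*4+2=10  i=1*2+0=2

10,2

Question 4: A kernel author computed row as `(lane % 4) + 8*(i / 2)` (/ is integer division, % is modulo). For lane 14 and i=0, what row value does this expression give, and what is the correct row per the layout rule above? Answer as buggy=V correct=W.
buggy=2 correct=3

`(lane % 4) + 8*(i / 2)`[14,0]⇒2
L=14⇒gr=14>>2=3, th=14&3=2
[0]⇒row 3+0=3  col 2·2+0=4
row: 2 vs 3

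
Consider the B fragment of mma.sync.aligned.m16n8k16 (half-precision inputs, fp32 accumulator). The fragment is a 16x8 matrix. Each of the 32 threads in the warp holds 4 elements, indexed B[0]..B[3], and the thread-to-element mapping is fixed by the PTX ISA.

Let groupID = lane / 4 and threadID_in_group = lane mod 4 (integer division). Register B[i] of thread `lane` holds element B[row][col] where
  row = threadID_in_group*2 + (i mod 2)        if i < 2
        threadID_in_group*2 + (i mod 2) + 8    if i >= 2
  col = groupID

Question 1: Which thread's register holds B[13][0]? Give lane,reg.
c: 0->gid=0  r: 13->r8=1,tid=2,i&1=1
L=0*4+2=2  i=1*2+1=3

2,3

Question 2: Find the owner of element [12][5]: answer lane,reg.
22,2

c: 5->gid=5  r: 12->r8=1,tid=2,i&1=0
L=5*4+2=22  i=1*2+0=2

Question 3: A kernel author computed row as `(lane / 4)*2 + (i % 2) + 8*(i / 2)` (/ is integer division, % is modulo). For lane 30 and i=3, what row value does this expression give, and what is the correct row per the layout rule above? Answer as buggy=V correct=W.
`(lane / 4)*2 + (i % 2) + 8*(i / 2)`[30,3]⇒23
30: gr=7,th=2
[3] (2*2+1+8,7) = (13,7)
row: 23 vs 13

buggy=23 correct=13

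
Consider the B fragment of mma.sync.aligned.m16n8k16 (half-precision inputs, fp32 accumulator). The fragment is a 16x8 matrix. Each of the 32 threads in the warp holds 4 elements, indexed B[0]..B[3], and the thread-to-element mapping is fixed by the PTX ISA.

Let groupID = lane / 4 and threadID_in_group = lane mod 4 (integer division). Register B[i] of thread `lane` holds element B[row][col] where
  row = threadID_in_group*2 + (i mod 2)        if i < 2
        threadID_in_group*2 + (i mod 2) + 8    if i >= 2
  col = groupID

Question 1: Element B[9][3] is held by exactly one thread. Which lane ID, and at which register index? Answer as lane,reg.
12,3

c:3=>grp=3  r:9=>rB=1,tig=0,lo=1
L=3*4+0=12  i=1*2+1=3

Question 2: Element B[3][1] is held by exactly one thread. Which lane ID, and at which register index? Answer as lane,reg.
5,1

c=1⇒gr=1  r=3⇒Rb=0,th=1,odd=1
L=1*4+1=5  i=0*2+1=1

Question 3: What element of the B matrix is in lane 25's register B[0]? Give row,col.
L=25→G=25>>2=6, T=25&3=1
[0]→row 1·2+0+0=2  col G=6

2,6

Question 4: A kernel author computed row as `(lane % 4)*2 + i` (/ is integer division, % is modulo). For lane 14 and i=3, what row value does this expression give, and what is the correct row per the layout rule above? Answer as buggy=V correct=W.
`(lane % 4)*2 + i`[14,3]=>7
lane 14=>14/4=3, 14 mod 4=2
i=3  r:2·2+1+8=>13  c:3
row: 7 vs 13

buggy=7 correct=13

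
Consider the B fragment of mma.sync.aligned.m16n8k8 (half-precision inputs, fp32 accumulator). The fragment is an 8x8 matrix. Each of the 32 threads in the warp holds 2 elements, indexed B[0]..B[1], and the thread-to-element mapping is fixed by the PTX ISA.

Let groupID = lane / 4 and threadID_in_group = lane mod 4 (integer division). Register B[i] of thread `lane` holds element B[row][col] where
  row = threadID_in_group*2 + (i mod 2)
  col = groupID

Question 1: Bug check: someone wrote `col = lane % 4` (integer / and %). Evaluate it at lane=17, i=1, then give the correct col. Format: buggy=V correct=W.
`lane % 4`[17,1]⇒1
lane 17: gr=4 (17/4), th=1 (17%4)
i=1: r=1*2+1=3, c=gr=4
col: 1 vs 4

buggy=1 correct=4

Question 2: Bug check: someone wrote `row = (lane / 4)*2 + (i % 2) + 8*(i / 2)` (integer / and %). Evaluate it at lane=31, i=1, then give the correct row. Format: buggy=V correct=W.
buggy=15 correct=7

`(lane / 4)*2 + (i % 2) + 8*(i / 2)`[31,1]->15
L=31->g=31>>2=7, t=31&3=3
[1]->row 3·2+1=7  col g=7
row: 15 vs 7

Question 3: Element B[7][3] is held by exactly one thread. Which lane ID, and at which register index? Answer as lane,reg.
c: 3->gid=3  r: 7->tid=3,i&1=1
L=3*4+3=15  i=1=1

15,1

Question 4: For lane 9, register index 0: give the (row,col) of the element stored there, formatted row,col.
lane 9: G=2 (9/4), T=1 (9%4)
i=0: r=1*2+0=2, c=G=2

2,2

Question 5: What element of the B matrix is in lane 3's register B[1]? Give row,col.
lane 3⇒3/4=0, 3 mod 4=3
i=1  r:2·3+1⇒7  c:0

7,0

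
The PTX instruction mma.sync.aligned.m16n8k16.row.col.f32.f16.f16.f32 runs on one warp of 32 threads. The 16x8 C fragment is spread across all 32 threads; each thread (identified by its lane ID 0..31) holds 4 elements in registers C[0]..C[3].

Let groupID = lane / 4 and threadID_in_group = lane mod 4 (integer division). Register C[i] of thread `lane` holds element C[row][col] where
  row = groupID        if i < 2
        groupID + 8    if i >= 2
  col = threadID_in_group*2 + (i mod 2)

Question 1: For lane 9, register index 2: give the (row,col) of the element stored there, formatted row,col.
lane 9=>9/4=2, 9 mod 4=1
i=2  r:2+8=>10  c:2·1+0=>2

10,2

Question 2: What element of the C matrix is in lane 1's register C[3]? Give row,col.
lane 1: gr=0 (1/4), th=1 (1%4)
i=3: r=0+8=8, c=1*2+1=3

8,3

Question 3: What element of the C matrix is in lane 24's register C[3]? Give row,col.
14,1

lane 24: G=6 (24/4), T=0 (24%4)
i=3: r=6+8=14, c=0*2+1=1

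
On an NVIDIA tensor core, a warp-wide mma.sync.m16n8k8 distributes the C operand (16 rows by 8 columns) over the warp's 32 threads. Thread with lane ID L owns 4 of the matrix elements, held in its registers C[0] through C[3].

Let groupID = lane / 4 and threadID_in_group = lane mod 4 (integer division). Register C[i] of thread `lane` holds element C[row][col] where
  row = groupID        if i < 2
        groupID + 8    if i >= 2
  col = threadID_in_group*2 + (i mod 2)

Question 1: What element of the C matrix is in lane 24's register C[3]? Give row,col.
lane 24: gid=6 (24/4), tid=0 (24%4)
i=3: r=6+8=14, c=0*2+1=1

14,1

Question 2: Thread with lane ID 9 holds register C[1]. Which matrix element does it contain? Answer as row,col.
2,3

lane 9: gid=2 (9/4), tid=1 (9%4)
i=1: r=2+0=2, c=1*2+1=3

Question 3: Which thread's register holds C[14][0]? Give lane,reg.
24,2

r=14->g=6,rb=1  c=0->t=0,b0=0
L=6*4+0=24  i=1*2+0=2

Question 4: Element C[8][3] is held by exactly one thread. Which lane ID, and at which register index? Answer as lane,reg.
1,3

r:8=>grp=0,rB=1  c:3=>tig=1,lo=1
L=0*4+1=1  i=1*2+1=3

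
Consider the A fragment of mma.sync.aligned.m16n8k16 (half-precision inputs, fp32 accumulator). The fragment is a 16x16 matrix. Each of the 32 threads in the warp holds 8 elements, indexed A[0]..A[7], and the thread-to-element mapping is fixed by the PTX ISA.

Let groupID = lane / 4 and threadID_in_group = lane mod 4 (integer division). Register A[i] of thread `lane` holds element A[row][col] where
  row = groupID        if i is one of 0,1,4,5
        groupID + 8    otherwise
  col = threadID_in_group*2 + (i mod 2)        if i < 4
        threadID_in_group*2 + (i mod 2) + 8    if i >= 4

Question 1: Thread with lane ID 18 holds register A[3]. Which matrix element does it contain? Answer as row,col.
L=18->gid=18>>2=4, tid=18&3=2
[3]->row 4+8=12  col 2·2+1+0=5

12,5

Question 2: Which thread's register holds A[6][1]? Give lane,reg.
24,1

r=6->g=6,rb=0  c=1->cb=0,t=0,b0=1
L=6*4+0=24  i=0*4+0*2+1=1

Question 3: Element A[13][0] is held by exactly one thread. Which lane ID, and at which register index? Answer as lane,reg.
20,2

r=13→G=5,rhi=1  c=0→chi=0,T=0,p=0
L=5*4+0=20  i=0*4+1*2+0=2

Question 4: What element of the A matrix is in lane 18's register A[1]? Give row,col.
L=18->g=18>>2=4, t=18&3=2
[1]->row 4+0=4  col 2·2+1+0=5

4,5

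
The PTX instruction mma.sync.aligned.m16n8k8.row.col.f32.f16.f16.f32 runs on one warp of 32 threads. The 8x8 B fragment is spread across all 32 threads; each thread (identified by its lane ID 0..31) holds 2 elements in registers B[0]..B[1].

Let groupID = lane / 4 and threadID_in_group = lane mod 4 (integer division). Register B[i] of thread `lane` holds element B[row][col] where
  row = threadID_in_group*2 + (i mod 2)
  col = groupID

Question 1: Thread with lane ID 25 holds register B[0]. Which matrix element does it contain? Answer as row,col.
25: G=6,T=1
[0] (1*2+0,6) = (2,6)

2,6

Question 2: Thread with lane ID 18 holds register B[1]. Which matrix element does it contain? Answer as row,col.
L=18⇒gr=18>>2=4, th=18&3=2
[1]⇒row 2·2+1=5  col gr=4

5,4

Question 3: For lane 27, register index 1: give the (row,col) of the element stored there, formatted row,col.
27: gid=6,tid=3
[1] (3*2+1,6) = (7,6)

7,6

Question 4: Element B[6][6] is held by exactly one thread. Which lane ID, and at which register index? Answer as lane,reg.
c:6=>grp=6  r:6=>tig=3,lo=0
L=6*4+3=27  i=0=0

27,0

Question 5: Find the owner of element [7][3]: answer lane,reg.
c=3⇒gr=3  r=7⇒th=3,odd=1
L=3*4+3=15  i=1=1

15,1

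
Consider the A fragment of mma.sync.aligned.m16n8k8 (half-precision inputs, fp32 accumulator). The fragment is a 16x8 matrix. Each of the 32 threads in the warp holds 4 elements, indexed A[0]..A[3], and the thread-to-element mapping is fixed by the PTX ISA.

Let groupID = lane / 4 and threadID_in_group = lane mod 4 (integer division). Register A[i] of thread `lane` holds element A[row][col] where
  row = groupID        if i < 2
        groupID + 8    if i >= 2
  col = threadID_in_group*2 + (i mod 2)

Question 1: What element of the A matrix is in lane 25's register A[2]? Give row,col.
14,2

L=25->g=25>>2=6, t=25&3=1
[2]->row 6+8=14  col 1·2+0=2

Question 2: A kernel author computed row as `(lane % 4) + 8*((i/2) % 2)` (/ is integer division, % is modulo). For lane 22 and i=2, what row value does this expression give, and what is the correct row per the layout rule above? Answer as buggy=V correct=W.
buggy=10 correct=13

`(lane % 4) + 8*((i/2) % 2)`[22,2]->10
lane 22: g=5 (22/4), t=2 (22%4)
i=2: r=5+8=13, c=2*2+0=4
row: 10 vs 13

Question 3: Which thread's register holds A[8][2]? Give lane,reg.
r=8->g=0,rb=1  c=2->t=1,b0=0
L=0*4+1=1  i=1*2+0=2

1,2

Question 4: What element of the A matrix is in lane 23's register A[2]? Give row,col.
lane 23⇒23/4=5, 23 mod 4=3
i=2  r:5+8⇒13  c:2·3+0⇒6

13,6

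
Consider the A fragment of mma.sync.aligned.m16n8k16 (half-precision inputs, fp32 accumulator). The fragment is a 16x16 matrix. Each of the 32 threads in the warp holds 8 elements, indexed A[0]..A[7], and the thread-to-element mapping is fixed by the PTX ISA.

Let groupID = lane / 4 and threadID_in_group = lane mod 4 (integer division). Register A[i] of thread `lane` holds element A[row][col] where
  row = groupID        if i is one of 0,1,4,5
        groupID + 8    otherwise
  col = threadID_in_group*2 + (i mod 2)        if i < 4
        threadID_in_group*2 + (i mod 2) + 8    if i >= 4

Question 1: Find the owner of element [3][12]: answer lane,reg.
14,4

r=3⇒gr=3,Rb=0  c=12⇒Cb=1,th=2,odd=0
L=3*4+2=14  i=1*4+0*2+0=4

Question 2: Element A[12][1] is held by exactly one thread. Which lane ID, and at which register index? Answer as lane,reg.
r=12→G=4,rhi=1  c=1→chi=0,T=0,p=1
L=4*4+0=16  i=0*4+1*2+1=3

16,3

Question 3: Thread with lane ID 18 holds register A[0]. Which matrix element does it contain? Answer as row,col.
18: g=4,t=2
[0] (4+0,2*2+0+0) = (4,4)

4,4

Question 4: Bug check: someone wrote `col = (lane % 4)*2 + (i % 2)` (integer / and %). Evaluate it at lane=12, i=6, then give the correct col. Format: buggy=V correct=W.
buggy=0 correct=8

`(lane % 4)*2 + (i % 2)`[12,6]->0
L=12->g=12>>2=3, t=12&3=0
[6]->row 3+8=11  col 0·2+0+8=8
col: 0 vs 8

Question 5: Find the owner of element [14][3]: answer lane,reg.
25,3

r: 14->gid=6,r8=1  c: 3->c8=0,tid=1,i&1=1
L=6*4+1=25  i=0*4+1*2+1=3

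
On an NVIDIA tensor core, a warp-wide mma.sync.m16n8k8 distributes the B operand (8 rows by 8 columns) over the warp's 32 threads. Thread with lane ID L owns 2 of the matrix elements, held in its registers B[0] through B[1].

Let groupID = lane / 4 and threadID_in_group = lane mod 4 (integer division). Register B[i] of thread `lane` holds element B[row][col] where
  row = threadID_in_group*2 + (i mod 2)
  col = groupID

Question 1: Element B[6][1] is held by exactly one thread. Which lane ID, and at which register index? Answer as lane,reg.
7,0

c: 1->gid=1  r: 6->tid=3,i&1=0
L=1*4+3=7  i=0=0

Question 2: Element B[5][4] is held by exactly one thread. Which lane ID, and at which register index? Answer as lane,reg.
c=4→G=4  r=5→T=2,p=1
L=4*4+2=18  i=1=1

18,1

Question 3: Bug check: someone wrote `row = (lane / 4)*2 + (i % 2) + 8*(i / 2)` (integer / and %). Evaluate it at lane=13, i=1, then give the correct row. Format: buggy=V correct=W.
buggy=7 correct=3

`(lane / 4)*2 + (i % 2) + 8*(i / 2)`[13,1]=>7
lane 13=>13/4=3, 13 mod 4=1
i=1  r:2·1+1=>3  c:3
row: 7 vs 3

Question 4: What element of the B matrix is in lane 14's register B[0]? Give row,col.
4,3

14: gr=3,th=2
[0] (2*2+0,3) = (4,3)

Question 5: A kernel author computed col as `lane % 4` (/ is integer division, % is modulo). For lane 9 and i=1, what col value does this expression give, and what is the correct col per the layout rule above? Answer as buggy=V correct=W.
`lane % 4`[9,1]->1
9: gid=2,tid=1
[1] (1*2+1,2) = (3,2)
col: 1 vs 2

buggy=1 correct=2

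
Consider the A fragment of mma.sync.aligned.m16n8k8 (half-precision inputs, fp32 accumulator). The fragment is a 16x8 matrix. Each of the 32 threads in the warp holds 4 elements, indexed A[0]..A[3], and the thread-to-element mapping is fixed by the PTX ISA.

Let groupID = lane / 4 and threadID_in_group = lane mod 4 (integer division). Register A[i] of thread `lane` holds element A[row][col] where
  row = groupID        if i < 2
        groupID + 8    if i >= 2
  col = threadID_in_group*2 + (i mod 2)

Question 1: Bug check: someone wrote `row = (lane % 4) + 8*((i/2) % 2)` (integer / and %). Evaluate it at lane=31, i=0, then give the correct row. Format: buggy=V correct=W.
`(lane % 4) + 8*((i/2) % 2)`[31,0]=>3
L=31=>grp=31>>2=7, tig=31&3=3
[0]=>row 7+0=7  col 3·2+0=6
row: 3 vs 7

buggy=3 correct=7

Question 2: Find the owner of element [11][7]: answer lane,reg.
r=11->g=3,rb=1  c=7->t=3,b0=1
L=3*4+3=15  i=1*2+1=3

15,3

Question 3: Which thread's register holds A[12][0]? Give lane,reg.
r=12->g=4,rb=1  c=0->t=0,b0=0
L=4*4+0=16  i=1*2+0=2

16,2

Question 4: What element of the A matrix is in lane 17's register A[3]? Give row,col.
12,3

lane 17: gid=4 (17/4), tid=1 (17%4)
i=3: r=4+8=12, c=1*2+1=3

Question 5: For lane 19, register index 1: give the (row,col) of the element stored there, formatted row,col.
lane 19: g=4 (19/4), t=3 (19%4)
i=1: r=4+0=4, c=3*2+1=7

4,7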